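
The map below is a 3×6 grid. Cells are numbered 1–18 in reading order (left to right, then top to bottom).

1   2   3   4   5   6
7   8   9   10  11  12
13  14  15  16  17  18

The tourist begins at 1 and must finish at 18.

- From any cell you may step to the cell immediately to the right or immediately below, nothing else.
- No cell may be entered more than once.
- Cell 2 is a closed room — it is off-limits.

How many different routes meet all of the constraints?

A right/down-only route from 1 to 18 makes exactly 2 down-moves and 5 right-moves in some order.
With no other constraints that would be C(7,2) = 21 routes.
Subtract routes through each blocked cell (inclusion–exclusion for overlaps): − through 2: 15 → 6.
That gives 6 routes.

6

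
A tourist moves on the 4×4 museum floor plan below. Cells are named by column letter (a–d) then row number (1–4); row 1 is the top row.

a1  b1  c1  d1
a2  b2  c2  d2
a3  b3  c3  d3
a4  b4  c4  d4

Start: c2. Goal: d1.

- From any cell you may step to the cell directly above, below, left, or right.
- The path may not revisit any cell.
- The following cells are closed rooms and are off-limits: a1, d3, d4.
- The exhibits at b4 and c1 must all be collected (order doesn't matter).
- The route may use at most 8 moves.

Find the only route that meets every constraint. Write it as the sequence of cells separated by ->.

The 8-move cap with required stops at b4, c1 leaves no slack for detours.
Route from c2: down 2 to c4, left 1 to b4, up 3 to b1, right 2 to d1 — 8 moves in all.
Check: all required cells visited; 8 ≤ 8 moves.

c2 -> c3 -> c4 -> b4 -> b3 -> b2 -> b1 -> c1 -> d1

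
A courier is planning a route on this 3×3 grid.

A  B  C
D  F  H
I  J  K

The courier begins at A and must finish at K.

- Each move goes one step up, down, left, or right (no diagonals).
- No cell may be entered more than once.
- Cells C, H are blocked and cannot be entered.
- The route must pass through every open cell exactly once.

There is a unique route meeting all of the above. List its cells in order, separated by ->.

Need to visit all 7 open cells exactly once, starting at A and ending at K.
Route from A: right to B, down to F, left to D, down to I, 2× right (reaching K) — 6 moves in all.
Check: all 7 open cells covered.

A -> B -> F -> D -> I -> J -> K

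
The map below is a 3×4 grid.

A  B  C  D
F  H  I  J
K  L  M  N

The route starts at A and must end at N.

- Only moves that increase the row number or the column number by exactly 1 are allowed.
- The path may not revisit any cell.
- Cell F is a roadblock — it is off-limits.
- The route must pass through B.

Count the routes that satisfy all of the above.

6

A right/down-only route from A to N makes exactly 2 down-moves and 3 right-moves in some order.
With no other constraints that would be C(5,2) = 10 routes.
Split at B and multiply the segment counts (each segment already excludes blocked cells): A→B: 1; B→N: 6; product = 6.
That gives 6 routes.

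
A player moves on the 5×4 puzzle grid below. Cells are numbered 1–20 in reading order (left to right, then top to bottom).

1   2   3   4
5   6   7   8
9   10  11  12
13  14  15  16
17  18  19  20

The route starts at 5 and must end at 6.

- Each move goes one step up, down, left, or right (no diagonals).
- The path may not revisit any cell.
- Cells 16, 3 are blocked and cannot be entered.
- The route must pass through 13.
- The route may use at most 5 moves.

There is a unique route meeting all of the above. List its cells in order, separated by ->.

5 -> 9 -> 13 -> 14 -> 10 -> 6

The budget equals the shortest possible length, so every move has to be on a shortest route through the required cells.
Route from 5: down 2 to 13, right 1 to 14, up 2 to 6 — 5 moves in all.
Check: all required cells visited; 5 ≤ 5 moves.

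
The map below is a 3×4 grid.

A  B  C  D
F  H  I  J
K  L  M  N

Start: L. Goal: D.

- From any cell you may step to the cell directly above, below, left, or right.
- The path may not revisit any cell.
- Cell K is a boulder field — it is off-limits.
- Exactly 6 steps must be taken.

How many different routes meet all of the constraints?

Need simple routes of exactly 6 moves from L to D (Manhattan distance 4, so 1 moves are spent on a detour and 1 undoing it).
Enumerating: L H B C I J D | L H F A B C D | L H I M N J D | L M I H B C D | L M N J I C D.
That gives 5 routes.

5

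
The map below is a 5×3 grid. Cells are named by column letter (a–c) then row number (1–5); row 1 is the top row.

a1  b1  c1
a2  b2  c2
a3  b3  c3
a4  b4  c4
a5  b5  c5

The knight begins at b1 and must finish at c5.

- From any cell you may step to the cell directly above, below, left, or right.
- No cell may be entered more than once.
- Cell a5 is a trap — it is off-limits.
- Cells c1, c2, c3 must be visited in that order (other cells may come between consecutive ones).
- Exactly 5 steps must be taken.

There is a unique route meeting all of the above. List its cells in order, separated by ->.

b1 -> c1 -> c2 -> c3 -> c4 -> c5

The waypoints must appear in the order c1, c2, c3, with no cell reused.
Route from b1: right 1 to c1, down 4 to c5 — 5 moves in all.
Check: order respected (c1 at step 1, c2 at step 2, c3 at step 3); 5 moves as required.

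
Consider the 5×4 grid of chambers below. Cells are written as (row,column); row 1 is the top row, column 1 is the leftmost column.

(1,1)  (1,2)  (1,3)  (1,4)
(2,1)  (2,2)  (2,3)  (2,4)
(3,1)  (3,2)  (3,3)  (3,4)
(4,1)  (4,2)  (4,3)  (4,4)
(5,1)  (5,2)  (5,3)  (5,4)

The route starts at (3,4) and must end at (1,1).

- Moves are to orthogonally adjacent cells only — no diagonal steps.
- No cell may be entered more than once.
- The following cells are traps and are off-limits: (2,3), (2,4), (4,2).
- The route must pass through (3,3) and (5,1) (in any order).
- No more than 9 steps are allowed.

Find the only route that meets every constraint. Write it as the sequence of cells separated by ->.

(3,4) -> (3,3) -> (4,3) -> (5,3) -> (5,2) -> (5,1) -> (4,1) -> (3,1) -> (2,1) -> (1,1)

The 9-move cap with required stops at (3,3), (5,1) leaves no slack for detours.
Route from (3,4): left 1 to (3,3), down 2 to (5,3), left 2 to (5,1), up 4 to (1,1) — 9 moves in all.
Check: all required cells visited; 9 ≤ 9 moves.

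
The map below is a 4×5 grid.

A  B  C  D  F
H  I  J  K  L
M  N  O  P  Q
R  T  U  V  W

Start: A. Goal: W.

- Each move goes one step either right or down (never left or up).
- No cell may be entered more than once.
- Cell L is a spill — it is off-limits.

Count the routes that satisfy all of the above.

30

A right/down-only route from A to W makes exactly 3 down-moves and 4 right-moves in some order.
With no other constraints that would be C(7,3) = 35 routes.
Subtract routes through each blocked cell (inclusion–exclusion for overlaps): − through L: 5 → 30.
That gives 30 routes.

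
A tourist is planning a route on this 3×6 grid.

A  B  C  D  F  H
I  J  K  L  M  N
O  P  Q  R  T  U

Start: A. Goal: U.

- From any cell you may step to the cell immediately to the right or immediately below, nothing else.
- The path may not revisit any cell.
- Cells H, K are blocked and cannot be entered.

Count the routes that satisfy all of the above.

A right/down-only route from A to U makes exactly 2 down-moves and 5 right-moves in some order.
With no other constraints that would be C(7,2) = 21 routes.
Subtract routes through each blocked cell (inclusion–exclusion for overlaps): − through H: 1 − through K: 12 → 8.
That gives 8 routes.

8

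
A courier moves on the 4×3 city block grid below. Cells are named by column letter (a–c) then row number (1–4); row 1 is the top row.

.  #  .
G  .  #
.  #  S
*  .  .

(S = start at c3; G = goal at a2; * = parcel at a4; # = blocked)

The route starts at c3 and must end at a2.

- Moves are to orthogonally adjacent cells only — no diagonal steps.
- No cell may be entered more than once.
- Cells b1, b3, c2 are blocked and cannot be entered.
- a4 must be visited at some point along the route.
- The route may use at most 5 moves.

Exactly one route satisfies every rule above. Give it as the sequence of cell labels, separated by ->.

The 5-move cap with required stops at a4 leaves no slack for detours.
Route from c3: down to c4, 2× left (reaching a4), 2× up (reaching a2) — 5 moves in all.
Check: all required cells visited; 5 ≤ 5 moves.

c3 -> c4 -> b4 -> a4 -> a3 -> a2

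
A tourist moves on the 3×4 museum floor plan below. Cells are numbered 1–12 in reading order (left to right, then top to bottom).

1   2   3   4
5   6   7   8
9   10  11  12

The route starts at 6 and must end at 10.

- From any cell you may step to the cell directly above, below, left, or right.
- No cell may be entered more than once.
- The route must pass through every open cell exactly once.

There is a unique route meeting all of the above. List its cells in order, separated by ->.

6 -> 7 -> 11 -> 12 -> 8 -> 4 -> 3 -> 2 -> 1 -> 5 -> 9 -> 10

Need to visit all 12 open cells exactly once, starting at 6 and ending at 10.
Cell 12 has only two open neighbours (8 and 11), so the path must pass straight through it: one of those is the cell it's entered from and the other is where it exits.
Route from 6: right to 7, down to 11, right to 12, 2× up (reaching 4), 3× left (reaching 1), 2× down (reaching 9), right to 10 — 11 moves in all.
Check: all 12 open cells covered.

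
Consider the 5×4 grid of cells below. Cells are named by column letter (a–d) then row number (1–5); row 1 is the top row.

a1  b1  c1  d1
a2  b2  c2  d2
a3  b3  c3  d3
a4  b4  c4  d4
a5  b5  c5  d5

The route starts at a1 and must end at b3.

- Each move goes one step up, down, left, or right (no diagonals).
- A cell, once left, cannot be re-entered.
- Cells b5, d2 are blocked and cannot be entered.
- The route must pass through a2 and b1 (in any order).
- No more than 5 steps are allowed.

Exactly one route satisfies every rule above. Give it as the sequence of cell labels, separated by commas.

Any route must reach a2 and b1 and still end at b3 within 5 moves, so the order of the required stops is forced.
Route from a1: right to b1, down to b2, left to a2, down to a3, right to b3 — 5 moves in all.
Check: all required cells visited; 5 ≤ 5 moves.

a1, b1, b2, a2, a3, b3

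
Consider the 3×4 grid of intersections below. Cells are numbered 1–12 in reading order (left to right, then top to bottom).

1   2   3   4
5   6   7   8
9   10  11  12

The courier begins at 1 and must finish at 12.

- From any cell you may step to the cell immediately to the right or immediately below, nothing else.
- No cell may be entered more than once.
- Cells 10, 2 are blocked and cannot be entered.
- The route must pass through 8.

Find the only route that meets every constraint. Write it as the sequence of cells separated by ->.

1 -> 5 -> 6 -> 7 -> 8 -> 12

Moves only go right or down, so the column and row indices never decrease.
Route from 1: down 1 to 5, right 3 to 8, down 1 to 12 — 5 moves in all.
Check: all required cells visited.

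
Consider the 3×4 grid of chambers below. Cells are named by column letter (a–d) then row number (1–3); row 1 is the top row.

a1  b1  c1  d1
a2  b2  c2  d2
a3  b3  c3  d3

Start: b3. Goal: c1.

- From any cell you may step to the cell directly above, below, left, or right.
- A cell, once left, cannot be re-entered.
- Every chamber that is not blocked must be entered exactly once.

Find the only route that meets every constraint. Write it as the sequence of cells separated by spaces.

Need to visit all 12 open cells exactly once, starting at b3 and ending at c1.
Cell a3 has only two open neighbours (a2 and b3), so the path must pass straight through it: one of those is the cell it's entered from and the other is where it exits.
Route from b3: left 1 to a3, up 2 to a1, right 1 to b1, down 1 to b2, right 1 to c2, down 1 to c3, right 1 to d3, up 2 to d1, left 1 to c1 — 11 moves in all.
Check: all 12 open cells covered.

b3 a3 a2 a1 b1 b2 c2 c3 d3 d2 d1 c1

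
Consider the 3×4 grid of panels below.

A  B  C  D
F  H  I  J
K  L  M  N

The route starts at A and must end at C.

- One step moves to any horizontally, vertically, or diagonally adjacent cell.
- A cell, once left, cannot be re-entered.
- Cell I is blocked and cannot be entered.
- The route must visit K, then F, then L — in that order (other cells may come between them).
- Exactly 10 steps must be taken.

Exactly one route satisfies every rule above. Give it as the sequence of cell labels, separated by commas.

A, B, H, K, F, L, M, N, J, D, C

The waypoints must appear in the order K, F, L, with no cell reused.
Route from A: right to B, down to H, down-left to K, up to F, down-right to L, 2× right (reaching N), 2× up (reaching D), left to C — 10 moves in all.
Check: order respected (K at step 3, F at step 4, L at step 5); 10 moves as required.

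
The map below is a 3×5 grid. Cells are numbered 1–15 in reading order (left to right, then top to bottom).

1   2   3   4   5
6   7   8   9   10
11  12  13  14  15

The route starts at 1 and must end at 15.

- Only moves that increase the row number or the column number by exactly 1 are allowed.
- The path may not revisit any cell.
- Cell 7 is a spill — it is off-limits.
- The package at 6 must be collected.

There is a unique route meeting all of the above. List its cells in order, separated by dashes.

1 - 6 - 11 - 12 - 13 - 14 - 15

Moves only go right or down, so the column and row indices never decrease.
Route from 1: down 2 to 11, right 4 to 15 — 6 moves in all.
Check: all required cells visited.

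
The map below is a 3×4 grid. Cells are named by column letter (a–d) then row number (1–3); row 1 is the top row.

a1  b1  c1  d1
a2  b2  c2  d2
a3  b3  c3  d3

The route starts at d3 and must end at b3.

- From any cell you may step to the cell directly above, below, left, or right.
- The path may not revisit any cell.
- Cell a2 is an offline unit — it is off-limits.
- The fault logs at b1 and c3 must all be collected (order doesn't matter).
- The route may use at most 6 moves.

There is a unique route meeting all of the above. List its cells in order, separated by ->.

d3 -> c3 -> c2 -> c1 -> b1 -> b2 -> b3

The budget equals the shortest possible length, so every move has to be on a shortest route through the required cells.
Route from d3: left 1 to c3, up 2 to c1, left 1 to b1, down 2 to b3 — 6 moves in all.
Check: all required cells visited; 6 ≤ 6 moves.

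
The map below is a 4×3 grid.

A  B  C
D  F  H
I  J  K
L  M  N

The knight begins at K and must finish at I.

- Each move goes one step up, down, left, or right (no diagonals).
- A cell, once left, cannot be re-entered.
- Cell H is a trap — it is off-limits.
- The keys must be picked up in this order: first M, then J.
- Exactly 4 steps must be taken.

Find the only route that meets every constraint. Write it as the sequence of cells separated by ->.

K -> N -> M -> J -> I

The waypoints must appear in the order M, J, with no cell reused.
Route from K: down to N, left to M, up to J, left to I — 4 moves in all.
Check: order respected (M at step 2, J at step 3); 4 moves as required.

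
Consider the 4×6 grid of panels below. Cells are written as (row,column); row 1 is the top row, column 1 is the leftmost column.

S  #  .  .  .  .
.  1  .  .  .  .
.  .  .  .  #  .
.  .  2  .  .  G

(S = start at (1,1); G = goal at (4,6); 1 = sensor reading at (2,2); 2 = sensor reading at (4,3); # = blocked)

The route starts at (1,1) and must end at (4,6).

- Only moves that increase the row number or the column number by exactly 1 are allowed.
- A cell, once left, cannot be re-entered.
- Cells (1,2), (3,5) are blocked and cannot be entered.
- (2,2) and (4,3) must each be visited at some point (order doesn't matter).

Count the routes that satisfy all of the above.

A right/down-only route from (1,1) to (4,6) makes exactly 3 down-moves and 5 right-moves in some order.
With no other constraints that would be C(8,3) = 56 routes.
A monotone route can only reach the required cells in the order (2,2), (4,3), so split there and multiply the segment counts (each segment already excludes blocked cells): (1,1)→(2,2): 1; (2,2)→(4,3): 3; (4,3)→(4,6): 1; product = 3.
That gives 3 routes.

3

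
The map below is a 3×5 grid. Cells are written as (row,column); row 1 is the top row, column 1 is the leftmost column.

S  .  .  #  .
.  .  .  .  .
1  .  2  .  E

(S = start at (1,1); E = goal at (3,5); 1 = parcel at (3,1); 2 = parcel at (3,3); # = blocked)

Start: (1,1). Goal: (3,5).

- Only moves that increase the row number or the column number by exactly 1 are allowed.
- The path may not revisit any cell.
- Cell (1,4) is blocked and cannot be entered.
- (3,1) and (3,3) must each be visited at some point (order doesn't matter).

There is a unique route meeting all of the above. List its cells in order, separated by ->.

(1,1) -> (2,1) -> (3,1) -> (3,2) -> (3,3) -> (3,4) -> (3,5)

Moves only go right or down, so the column and row indices never decrease.
Route from (1,1): down 2 to (3,1), right 4 to (3,5) — 6 moves in all.
Check: all required cells visited.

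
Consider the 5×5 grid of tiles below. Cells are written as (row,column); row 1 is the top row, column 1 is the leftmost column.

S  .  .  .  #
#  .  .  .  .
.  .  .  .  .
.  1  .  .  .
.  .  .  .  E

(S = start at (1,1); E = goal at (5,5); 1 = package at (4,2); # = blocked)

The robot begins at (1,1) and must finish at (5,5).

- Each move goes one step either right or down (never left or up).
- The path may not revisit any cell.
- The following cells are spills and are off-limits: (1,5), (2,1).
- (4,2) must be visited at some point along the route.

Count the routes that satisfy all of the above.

4

A right/down-only route from (1,1) to (5,5) makes exactly 4 down-moves and 4 right-moves in some order.
With no other constraints that would be C(8,4) = 70 routes.
Split at (4,2) and multiply the segment counts (each segment already excludes blocked cells): (1,1)→(4,2): 1; (4,2)→(5,5): 4; product = 4.
That gives 4 routes.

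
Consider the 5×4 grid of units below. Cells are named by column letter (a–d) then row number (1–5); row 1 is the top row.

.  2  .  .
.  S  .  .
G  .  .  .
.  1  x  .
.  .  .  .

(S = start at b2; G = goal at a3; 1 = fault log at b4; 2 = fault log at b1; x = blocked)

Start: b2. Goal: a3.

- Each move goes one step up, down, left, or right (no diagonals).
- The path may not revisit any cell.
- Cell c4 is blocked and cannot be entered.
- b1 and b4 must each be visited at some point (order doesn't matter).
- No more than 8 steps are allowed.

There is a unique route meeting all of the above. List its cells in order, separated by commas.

Any route must reach b1 and b4 and still end at a3 within 8 moves, so the order of the required stops is forced.
Route from b2: up to b1, right to c1, 2× down (reaching c3), left to b3, down to b4, left to a4, up to a3 — 8 moves in all.
Check: all required cells visited; 8 ≤ 8 moves.

b2, b1, c1, c2, c3, b3, b4, a4, a3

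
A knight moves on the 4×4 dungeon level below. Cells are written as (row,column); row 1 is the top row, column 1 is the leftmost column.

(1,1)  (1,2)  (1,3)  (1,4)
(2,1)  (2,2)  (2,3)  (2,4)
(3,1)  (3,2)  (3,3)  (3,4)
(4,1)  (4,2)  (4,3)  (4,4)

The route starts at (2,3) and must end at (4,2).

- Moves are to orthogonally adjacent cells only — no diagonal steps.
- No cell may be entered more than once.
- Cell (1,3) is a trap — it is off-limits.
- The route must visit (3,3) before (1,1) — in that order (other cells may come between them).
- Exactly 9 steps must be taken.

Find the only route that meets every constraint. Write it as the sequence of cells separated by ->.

The waypoints must appear in the order (3,3), (1,1), with no cell reused.
Route from (2,3): down to (3,3), left to (3,2), 2× up (reaching (1,2)), left to (1,1), 3× down (reaching (4,1)), right to (4,2) — 9 moves in all.
Check: order respected ((3,3) at step 1, (1,1) at step 5); 9 moves as required.

(2,3) -> (3,3) -> (3,2) -> (2,2) -> (1,2) -> (1,1) -> (2,1) -> (3,1) -> (4,1) -> (4,2)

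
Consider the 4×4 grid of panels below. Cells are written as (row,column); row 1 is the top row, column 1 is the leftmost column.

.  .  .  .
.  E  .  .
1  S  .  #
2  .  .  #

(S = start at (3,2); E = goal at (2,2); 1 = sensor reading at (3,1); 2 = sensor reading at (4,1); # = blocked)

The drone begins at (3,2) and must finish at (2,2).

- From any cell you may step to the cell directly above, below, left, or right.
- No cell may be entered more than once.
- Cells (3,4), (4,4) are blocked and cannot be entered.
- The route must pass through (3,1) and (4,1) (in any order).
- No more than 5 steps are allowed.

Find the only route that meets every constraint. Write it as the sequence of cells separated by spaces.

Any route must reach (3,1) and (4,1) and still end at (2,2) within 5 moves, so the order of the required stops is forced.
Route from (3,2): down 1 to (4,2), left 1 to (4,1), up 2 to (2,1), right 1 to (2,2) — 5 moves in all.
Check: all required cells visited; 5 ≤ 5 moves.

(3,2) (4,2) (4,1) (3,1) (2,1) (2,2)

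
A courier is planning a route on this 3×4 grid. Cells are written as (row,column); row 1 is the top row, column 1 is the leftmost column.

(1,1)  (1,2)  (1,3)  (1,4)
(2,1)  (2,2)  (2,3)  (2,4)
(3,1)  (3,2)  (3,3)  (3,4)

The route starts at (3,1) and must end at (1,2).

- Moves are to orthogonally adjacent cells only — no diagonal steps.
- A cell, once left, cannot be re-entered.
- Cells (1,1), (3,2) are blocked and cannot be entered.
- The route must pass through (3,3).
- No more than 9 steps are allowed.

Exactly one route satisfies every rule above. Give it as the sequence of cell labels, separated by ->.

The 9-move cap with required stops at (3,3) leaves no slack for detours.
Route from (3,1): up 1 to (2,1), right 2 to (2,3), down 1 to (3,3), right 1 to (3,4), up 2 to (1,4), left 2 to (1,2) — 9 moves in all.
Check: all required cells visited; 9 ≤ 9 moves.

(3,1) -> (2,1) -> (2,2) -> (2,3) -> (3,3) -> (3,4) -> (2,4) -> (1,4) -> (1,3) -> (1,2)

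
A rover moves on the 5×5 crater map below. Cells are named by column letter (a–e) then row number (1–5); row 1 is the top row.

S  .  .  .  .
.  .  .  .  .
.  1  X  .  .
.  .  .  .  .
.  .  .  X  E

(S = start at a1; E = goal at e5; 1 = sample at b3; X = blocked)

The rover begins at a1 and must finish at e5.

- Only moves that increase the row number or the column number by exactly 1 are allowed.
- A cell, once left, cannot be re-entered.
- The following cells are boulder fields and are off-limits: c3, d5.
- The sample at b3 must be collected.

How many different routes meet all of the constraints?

A right/down-only route from a1 to e5 makes exactly 4 down-moves and 4 right-moves in some order.
With no other constraints that would be C(8,4) = 70 routes.
Split at b3 and multiply the segment counts (each segment already excludes blocked cells): a1→b3: 3; b3→e5: 1; product = 3.
That gives 3 routes.

3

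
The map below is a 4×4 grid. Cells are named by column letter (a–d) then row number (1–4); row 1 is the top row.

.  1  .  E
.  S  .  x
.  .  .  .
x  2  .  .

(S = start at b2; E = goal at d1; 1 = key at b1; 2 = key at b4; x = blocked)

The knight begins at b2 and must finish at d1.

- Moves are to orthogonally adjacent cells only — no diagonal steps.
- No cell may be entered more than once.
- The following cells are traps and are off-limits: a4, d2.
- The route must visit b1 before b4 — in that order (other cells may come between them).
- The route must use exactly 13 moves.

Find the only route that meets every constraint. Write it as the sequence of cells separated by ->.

The waypoints must appear in the order b1, b4, with no cell reused.
Route from b2: up to b1, left to a1, 2× down (reaching a3), right to b3, down to b4, 2× right (reaching d4), up to d3, left to c3, 2× up (reaching c1), right to d1 — 13 moves in all.
Check: order respected (1 at step 1, 2 at step 6); 13 moves as required.

b2 -> b1 -> a1 -> a2 -> a3 -> b3 -> b4 -> c4 -> d4 -> d3 -> c3 -> c2 -> c1 -> d1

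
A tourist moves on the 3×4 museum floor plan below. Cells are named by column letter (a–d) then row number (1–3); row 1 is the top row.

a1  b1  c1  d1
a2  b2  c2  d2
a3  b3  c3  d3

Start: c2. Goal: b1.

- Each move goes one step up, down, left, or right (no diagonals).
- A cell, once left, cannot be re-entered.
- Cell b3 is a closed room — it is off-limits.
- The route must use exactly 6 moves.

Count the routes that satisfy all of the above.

1

Need simple routes of exactly 6 moves from c2 to b1 (Manhattan distance 2, so 2 moves are spent on a detour and 2 undoing it).
Enumerating: c2 c3 d3 d2 d1 c1 b1.
That gives 1 route.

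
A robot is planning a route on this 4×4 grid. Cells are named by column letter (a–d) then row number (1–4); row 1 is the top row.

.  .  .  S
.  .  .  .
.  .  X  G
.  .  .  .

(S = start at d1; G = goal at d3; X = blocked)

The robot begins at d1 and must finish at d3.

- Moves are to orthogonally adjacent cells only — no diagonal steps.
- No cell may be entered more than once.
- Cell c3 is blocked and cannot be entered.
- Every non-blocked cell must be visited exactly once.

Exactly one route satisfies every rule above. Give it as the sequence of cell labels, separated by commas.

d1, d2, c2, c1, b1, a1, a2, b2, b3, a3, a4, b4, c4, d4, d3

Need to visit all 15 open cells exactly once, starting at d1 and ending at d3.
Cell c4 has only two open neighbours (b4 and d4), so the path must pass straight through it: one of those is the cell it's entered from and the other is where it exits.
Route from d1: down 1 to d2, left 1 to c2, up 1 to c1, left 2 to a1, down 1 to a2, right 1 to b2, down 1 to b3, left 1 to a3, down 1 to a4, right 3 to d4, up 1 to d3 — 14 moves in all.
Check: all 15 open cells covered.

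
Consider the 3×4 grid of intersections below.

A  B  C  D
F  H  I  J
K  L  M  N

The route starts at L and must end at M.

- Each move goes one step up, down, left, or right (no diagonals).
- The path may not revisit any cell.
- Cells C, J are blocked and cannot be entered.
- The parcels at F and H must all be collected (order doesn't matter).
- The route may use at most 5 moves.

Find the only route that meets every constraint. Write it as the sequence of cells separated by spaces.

L K F H I M

The budget equals the shortest possible length, so every move has to be on a shortest route through the required cells.
Route from L: left 1 to K, up 1 to F, right 2 to I, down 1 to M — 5 moves in all.
Check: all required cells visited; 5 ≤ 5 moves.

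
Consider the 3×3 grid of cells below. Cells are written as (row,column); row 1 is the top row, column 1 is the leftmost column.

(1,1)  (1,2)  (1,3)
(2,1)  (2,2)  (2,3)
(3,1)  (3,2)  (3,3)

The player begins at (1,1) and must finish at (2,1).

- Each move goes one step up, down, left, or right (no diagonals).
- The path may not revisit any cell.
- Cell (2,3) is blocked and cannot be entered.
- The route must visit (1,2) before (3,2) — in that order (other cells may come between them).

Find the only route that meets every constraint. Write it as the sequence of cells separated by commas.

(1,1), (1,2), (2,2), (3,2), (3,1), (2,1)

The waypoints must appear in the order (1,2), (3,2), with no cell reused.
Route from (1,1): right to (1,2), 2× down (reaching (3,2)), left to (3,1), up to (2,1) — 5 moves in all.
Check: order respected ((1,2) at step 1, (3,2) at step 3).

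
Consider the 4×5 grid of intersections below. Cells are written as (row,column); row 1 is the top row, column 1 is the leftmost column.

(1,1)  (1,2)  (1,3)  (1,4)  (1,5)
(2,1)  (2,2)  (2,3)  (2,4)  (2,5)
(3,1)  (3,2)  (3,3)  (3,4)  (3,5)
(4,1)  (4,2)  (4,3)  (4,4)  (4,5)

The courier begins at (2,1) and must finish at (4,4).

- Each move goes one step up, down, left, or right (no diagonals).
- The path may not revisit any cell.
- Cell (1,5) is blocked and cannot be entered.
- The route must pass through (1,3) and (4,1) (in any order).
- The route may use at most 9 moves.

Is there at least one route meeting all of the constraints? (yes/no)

Even ignoring the no-revisit rule, getting from (2,1) to (4,4), taking the cheapest ordering (2,1) → (1,3) → (4,1) → (4,4) needs at least 3 + 5 + 3 = 11 moves (Manhattan distance per leg), which exceeds the 9-move limit.

no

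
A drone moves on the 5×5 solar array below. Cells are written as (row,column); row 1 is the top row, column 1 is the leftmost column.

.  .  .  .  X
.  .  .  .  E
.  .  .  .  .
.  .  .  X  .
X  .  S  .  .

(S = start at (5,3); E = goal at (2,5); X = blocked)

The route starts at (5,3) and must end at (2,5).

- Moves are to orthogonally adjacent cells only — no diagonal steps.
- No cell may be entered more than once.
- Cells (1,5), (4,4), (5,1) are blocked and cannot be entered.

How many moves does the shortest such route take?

5

The Manhattan distance from (5,3) to (2,5) is |5−2| + |3−5| = 5, so at least 5 moves are needed.
A route of 5 moves achieves this: (5,3) → (4,3) → (3,3) → (2,3) → (2,4) → (2,5).
Since 5 matches the lower bound, it is optimal.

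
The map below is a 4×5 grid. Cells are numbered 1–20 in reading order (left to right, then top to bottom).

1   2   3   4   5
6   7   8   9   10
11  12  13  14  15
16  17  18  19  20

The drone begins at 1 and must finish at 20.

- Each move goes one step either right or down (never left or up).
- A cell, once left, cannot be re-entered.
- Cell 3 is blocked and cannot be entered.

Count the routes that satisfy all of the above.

25

A right/down-only route from 1 to 20 makes exactly 3 down-moves and 4 right-moves in some order.
With no other constraints that would be C(7,3) = 35 routes.
Subtract routes through each blocked cell (inclusion–exclusion for overlaps): − through 3: 10 → 25.
That gives 25 routes.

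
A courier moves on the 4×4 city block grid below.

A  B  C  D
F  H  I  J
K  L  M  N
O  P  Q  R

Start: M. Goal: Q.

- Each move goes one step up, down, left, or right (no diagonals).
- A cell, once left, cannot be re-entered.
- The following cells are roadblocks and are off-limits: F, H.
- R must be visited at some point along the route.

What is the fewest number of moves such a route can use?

Any route passes through R somewhere between M and Q. Summing Manhattan distances along the two legs (M → R → Q) gives a lower bound of 2 + 1 = 3 moves.
A route of 3 moves achieves this: M → N → R → Q.
Since 3 matches the lower bound, it is optimal.

3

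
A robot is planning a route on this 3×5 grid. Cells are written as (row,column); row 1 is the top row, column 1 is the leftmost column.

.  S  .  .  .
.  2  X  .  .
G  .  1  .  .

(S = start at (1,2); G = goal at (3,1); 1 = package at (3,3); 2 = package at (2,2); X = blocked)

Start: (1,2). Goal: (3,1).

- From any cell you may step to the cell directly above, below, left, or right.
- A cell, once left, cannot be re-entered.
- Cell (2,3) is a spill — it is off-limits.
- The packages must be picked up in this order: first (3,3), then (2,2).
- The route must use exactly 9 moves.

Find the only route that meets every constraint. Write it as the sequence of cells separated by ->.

(1,2) -> (1,3) -> (1,4) -> (2,4) -> (3,4) -> (3,3) -> (3,2) -> (2,2) -> (2,1) -> (3,1)

The waypoints must appear in the order (3,3), (2,2), with no cell reused.
Route from (1,2): 2× right (reaching (1,4)), 2× down (reaching (3,4)), 2× left (reaching (3,2)), up to (2,2), left to (2,1), down to (3,1) — 9 moves in all.
Check: order respected (1 at step 5, 2 at step 7); 9 moves as required.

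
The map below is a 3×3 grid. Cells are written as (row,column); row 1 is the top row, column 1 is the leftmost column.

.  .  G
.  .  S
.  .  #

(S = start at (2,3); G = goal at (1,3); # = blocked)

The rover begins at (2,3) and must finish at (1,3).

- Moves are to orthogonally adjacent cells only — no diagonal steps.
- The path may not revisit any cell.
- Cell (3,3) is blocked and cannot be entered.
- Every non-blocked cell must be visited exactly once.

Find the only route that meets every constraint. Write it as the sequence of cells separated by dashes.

Need to visit all 8 open cells exactly once, starting at (2,3) and ending at (1,3).
Cell (3,2) has only two open neighbours ((2,2) and (3,1)), so the path must pass straight through it: one of those is the cell it's entered from and the other is where it exits.
Route from (2,3): left 1 to (2,2), down 1 to (3,2), left 1 to (3,1), up 2 to (1,1), right 2 to (1,3) — 7 moves in all.
Check: all 8 open cells covered.

(2,3) - (2,2) - (3,2) - (3,1) - (2,1) - (1,1) - (1,2) - (1,3)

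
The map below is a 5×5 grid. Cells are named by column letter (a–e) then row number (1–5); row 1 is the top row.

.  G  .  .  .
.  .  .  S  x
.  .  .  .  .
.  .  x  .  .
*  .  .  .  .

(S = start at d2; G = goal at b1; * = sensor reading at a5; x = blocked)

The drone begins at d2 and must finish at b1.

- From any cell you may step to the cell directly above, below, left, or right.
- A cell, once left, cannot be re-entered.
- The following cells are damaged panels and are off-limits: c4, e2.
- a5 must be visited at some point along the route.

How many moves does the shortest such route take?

Any route passes through a5 somewhere between d2 and b1. Summing Manhattan distances along the two legs (d2 → a5 → b1) gives a lower bound of 6 + 5 = 11 moves.
A route of 11 moves achieves this: d2 → d3 → d4 → d5 → c5 → b5 → a5 → a4 → a3 → a2 → a1 → b1.
Since 11 matches the lower bound, it is optimal.

11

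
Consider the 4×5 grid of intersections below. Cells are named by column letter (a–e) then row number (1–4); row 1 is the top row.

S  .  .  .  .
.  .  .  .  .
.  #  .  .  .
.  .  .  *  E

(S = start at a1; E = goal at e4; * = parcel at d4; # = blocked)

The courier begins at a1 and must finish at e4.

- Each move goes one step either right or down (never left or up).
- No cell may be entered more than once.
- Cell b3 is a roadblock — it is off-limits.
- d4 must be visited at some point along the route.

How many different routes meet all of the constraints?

11

A right/down-only route from a1 to e4 makes exactly 3 down-moves and 4 right-moves in some order.
With no other constraints that would be C(7,3) = 35 routes.
Split at d4 and multiply the segment counts (each segment already excludes blocked cells): a1→d4: 11; d4→e4: 1; product = 11.
That gives 11 routes.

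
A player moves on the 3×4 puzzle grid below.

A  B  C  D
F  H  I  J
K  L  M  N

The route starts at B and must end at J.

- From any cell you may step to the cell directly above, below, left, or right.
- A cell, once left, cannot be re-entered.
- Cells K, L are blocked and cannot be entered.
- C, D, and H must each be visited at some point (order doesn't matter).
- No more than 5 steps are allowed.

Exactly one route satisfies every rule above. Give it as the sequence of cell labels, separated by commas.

Any route must reach C, D, and H and still end at J within 5 moves, so the order of the required stops is forced.
Route from B: down to H, right to I, up to C, right to D, down to J — 5 moves in all.
Check: all required cells visited; 5 ≤ 5 moves.

B, H, I, C, D, J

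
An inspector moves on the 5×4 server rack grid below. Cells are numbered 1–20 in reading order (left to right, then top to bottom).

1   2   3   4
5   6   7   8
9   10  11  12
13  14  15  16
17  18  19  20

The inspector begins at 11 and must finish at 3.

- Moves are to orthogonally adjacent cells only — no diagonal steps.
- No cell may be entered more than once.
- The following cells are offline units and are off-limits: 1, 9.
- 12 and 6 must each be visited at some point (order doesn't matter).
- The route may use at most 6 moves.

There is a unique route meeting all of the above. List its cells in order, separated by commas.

Any route must reach 12 and 6 and still end at 3 within 6 moves, so the order of the required stops is forced.
Route from 11: right 1 to 12, up 1 to 8, left 2 to 6, up 1 to 2, right 1 to 3 — 6 moves in all.
Check: all required cells visited; 6 ≤ 6 moves.

11, 12, 8, 7, 6, 2, 3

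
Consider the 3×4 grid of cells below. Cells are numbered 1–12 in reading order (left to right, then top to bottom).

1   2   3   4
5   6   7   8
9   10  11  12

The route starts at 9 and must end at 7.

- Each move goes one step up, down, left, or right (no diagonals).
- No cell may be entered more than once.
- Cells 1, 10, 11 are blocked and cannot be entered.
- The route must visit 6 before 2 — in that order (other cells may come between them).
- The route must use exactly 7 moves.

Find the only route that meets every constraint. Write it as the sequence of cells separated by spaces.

9 5 6 2 3 4 8 7

The waypoints must appear in the order 6, 2, with no cell reused.
Route from 9: up 1 to 5, right 1 to 6, up 1 to 2, right 2 to 4, down 1 to 8, left 1 to 7 — 7 moves in all.
Check: order respected (6 at step 2, 2 at step 3); 7 moves as required.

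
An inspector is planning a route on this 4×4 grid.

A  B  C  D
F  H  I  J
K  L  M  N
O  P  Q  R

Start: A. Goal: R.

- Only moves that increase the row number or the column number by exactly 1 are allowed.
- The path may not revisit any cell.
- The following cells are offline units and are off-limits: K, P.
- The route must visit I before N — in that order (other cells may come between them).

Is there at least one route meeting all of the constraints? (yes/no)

yes

One route that works: A → F → H → I → M → N → R.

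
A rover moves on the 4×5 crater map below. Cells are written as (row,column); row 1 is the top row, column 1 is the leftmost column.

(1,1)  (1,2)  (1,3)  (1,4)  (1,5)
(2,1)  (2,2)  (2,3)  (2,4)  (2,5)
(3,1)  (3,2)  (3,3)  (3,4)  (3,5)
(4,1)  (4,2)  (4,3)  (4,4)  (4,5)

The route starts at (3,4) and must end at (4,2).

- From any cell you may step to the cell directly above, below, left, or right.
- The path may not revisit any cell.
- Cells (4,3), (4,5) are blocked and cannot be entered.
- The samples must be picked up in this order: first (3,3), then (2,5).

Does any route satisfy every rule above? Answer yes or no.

One route that works: (3,4) → (3,3) → (2,3) → (2,4) → (2,5) → (1,5) → (1,4) → (1,3) → (1,2) → (2,2) → (3,2) → (4,2).

yes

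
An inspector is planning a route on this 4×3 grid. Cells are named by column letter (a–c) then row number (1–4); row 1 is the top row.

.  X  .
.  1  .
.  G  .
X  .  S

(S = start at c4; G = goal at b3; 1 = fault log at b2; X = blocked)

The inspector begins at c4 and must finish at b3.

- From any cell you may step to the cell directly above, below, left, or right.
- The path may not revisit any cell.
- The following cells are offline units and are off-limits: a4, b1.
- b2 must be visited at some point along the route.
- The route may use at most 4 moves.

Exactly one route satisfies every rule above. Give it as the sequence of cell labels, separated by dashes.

The 4-move cap with required stops at b2 leaves no slack for detours.
Route from c4: up 2 to c2, left 1 to b2, down 1 to b3 — 4 moves in all.
Check: all required cells visited; 4 ≤ 4 moves.

c4 - c3 - c2 - b2 - b3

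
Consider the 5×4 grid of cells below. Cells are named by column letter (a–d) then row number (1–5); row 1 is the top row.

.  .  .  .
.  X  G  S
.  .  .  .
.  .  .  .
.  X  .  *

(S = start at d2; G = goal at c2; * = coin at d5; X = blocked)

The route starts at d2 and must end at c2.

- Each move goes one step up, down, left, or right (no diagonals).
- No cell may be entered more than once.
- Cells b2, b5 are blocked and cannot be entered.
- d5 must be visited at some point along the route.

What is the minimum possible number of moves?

7

Any route passes through d5 somewhere between d2 and c2. Summing Manhattan distances along the two legs (d2 → d5 → c2) gives a lower bound of 3 + 4 = 7 moves.
A route of 7 moves achieves this: d2 → d3 → d4 → d5 → c5 → c4 → c3 → c2.
Since 7 matches the lower bound, it is optimal.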